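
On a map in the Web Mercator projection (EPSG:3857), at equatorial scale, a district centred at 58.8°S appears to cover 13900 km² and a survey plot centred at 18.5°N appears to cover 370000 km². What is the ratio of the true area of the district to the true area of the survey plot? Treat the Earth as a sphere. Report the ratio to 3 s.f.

On Mercator the areal scale is sec²φ, so true area = apparent × cos²φ.
True area of district: 13900 × cos²(58.8°) = 13900 × 0.2684 = 3730 km².
True area of survey plot: 370000 × cos²(18.5°) = 370000 × 0.8993 = 332700 km².
Ratio = 3730 / 332700 ≈ 0.0112.

0.0112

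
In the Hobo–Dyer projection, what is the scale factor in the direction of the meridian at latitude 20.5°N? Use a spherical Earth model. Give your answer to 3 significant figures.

1.18

The Hobo–Dyer projection is cylindrical equal-area with φ₀ = 37.5°. Cylindrical equal-area (φ₀ = 37.5°): h = cos φ / cos 37.5° along meridians, k = cos 37.5° / cos φ along parallels; h·k = 1.
h = cos 20.5° / cos 37.5° = 0.9367/0.7934 = 1.181.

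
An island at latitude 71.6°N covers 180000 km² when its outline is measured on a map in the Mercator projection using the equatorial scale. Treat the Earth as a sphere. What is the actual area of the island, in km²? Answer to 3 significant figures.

The Mercator projection is conformal; its linear scale factor is the same in every direction and equals sec φ = 1/cos φ.
Areal scale = k² = sec²φ = 1/cos²(71.6°) = 1/0.3156² = 10.04.
True area = apparent / (areal scale) = 180000 / 10.04 ≈ 17900 km².

17900 km²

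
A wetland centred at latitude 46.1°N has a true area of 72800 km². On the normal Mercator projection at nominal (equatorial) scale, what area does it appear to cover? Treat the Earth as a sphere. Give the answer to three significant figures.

The Mercator projection is conformal; its linear scale factor is the same in every direction and equals sec φ = 1/cos φ.
Areal scale = k² = sec²φ = 1/cos²(46.1°) = 1/0.6934² = 2.080.
Apparent area = 72800 × 2.080 ≈ 151000 km².

151000 km²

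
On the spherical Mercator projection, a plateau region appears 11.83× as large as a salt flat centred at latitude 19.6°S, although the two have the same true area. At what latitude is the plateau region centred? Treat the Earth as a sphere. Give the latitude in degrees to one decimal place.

74.1°

Mercator areal scale is sec²φ, so apparent-area ratio = sec²φ₁ / sec²φ₂ = cos²φ₂ / cos²φ₁.
cos²φ₂ / cos²φ₁ = 11.83  ⇒  cos φ₁ = cos 19.6° / √11.83 = 0.9421/3.439 = 0.2739.
φ₁ = arccos(0.2739) ≈ 74.1°.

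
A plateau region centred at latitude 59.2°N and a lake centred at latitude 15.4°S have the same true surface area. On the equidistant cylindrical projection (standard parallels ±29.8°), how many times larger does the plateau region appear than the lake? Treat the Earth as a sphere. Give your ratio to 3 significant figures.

1.88

With standard parallel φ₀ = 29.8°, the equirectangular projection gives x = Rλ cos φ₀, y = Rφ, so h = 1 and k = cos 29.8° / cos φ.
Areal scale at 59.2°: h·k = 1.000 × 1.695 = 1.695.
Areal scale at 15.4°: h·k = 1.000 × 0.9001 = 0.9001.
Ratio = 1.695/0.9001 ≈ 1.88.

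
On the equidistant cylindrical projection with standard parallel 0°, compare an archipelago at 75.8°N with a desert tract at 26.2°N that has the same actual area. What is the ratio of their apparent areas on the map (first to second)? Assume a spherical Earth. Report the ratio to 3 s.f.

3.66

In the plate carrée (x = Rλ, y = Rφ), meridians are true-scale (h = 1) and parallels are stretched by k = sec φ.
Areal scale at 75.8°: h·k = 1.000 × 4.077 = 4.077.
Areal scale at 26.2°: h·k = 1.000 × 1.115 = 1.115.
Ratio = 4.077/1.115 ≈ 3.66.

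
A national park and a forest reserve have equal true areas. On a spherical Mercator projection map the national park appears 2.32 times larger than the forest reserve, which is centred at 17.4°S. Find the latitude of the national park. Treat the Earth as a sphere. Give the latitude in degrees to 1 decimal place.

51.2°

On Mercator, (apparent₁)/(apparent₂) = sec²φ₁ / sec²φ₂ when true areas are equal.
cos²φ₂ / cos²φ₁ = 2.32  ⇒  cos φ₁ = cos 17.4° / √2.32 = 0.9542/1.523 = 0.6265.
φ₁ = arccos(0.6265) ≈ 51.2°.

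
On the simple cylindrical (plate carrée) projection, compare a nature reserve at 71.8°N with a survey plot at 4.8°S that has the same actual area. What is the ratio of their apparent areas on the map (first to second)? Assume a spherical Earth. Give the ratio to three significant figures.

In the plate carrée (x = Rλ, y = Rφ), meridians are true-scale (h = 1) and parallels are stretched by k = sec φ.
Areal scale at 71.8°: h·k = 1.000 × 3.202 = 3.202.
Areal scale at 4.8°: h·k = 1.000 × 1.004 = 1.004.
Ratio = 3.202/1.004 ≈ 3.19.

3.19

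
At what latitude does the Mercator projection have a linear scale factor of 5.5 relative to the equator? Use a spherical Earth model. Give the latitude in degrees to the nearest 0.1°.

Mercator scale is k = sec φ = 1/cos φ.
1/cos φ = 5.5  ⇒  cos φ = 0.1818  ⇒  φ = arccos(0.1818) ≈ 79.5°.

79.5°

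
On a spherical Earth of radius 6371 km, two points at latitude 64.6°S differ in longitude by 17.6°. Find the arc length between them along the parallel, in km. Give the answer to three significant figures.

839 km

Arc length along a parallel = R cos φ · Δλ (with Δλ in radians).
= 6371 × cos 64.6° × (17.6° × π/180) = 6371 × 0.4289 × 0.3072 ≈ 839 km.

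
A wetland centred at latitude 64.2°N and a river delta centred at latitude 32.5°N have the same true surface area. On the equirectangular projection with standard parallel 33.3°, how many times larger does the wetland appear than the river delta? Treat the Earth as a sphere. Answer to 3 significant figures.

1.94

In the equirectangular projection with standard parallel φ₀ = 33.3° (x = Rλ cos φ₀, y = Rφ), meridians are true-scale (h = 1) and the parallel scale is k = cos φ₀ / cos φ.
Areal scale at 64.2°: h·k = 1.000 × 1.920 = 1.920.
Areal scale at 32.5°: h·k = 1.000 × 0.9910 = 0.9910.
Ratio = 1.920/0.9910 ≈ 1.94.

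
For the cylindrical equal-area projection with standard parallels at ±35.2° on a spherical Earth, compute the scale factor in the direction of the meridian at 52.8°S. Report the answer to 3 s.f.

For cylindrical equal-area with standard parallel φ₀, h = cos φ / cos φ₀ and k = cos φ₀ / cos φ, so h·k = 1.
h = cos 52.8° / cos 35.2° = 0.6046/0.8171 = 0.7399.

0.740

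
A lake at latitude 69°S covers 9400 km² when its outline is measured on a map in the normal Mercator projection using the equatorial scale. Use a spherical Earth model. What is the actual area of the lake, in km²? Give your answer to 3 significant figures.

1210 km²

For Mercator, h = k = sec φ (a conformal cylindrical projection has a single point scale, 1/cos φ).
Areal scale = k² = sec²φ = 1/cos²(69°) = 1/0.3584² = 7.786.
True area = apparent / (areal scale) = 9400 / 7.786 ≈ 1210 km².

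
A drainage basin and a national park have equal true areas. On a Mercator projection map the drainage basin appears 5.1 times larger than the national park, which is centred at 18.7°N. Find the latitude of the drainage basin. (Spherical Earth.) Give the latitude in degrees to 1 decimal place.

Mercator areal scale is sec²φ, so apparent-area ratio = sec²φ₁ / sec²φ₂ = cos²φ₂ / cos²φ₁.
cos²φ₂ / cos²φ₁ = 5.1  ⇒  cos φ₁ = cos 18.7° / √5.1 = 0.9472/2.258 = 0.4194.
φ₁ = arccos(0.4194) ≈ 65.2°.

65.2°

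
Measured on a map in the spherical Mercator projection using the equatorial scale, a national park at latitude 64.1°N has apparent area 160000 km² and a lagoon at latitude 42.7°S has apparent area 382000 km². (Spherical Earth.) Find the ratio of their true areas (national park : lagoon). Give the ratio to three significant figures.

0.148

Mercator's areal exaggeration is sec²φ; hence true area = (apparent area) · cos²φ.
True area of national park: 160000 × cos²(64.1°) = 160000 × 0.1908 = 30530 km².
True area of lagoon: 382000 × cos²(42.7°) = 382000 × 0.5401 = 206300 km².
Ratio = 30530 / 206300 ≈ 0.148.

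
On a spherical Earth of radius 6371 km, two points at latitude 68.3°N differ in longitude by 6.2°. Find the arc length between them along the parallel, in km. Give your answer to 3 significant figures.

Arc length along a parallel = R cos φ · Δλ (with Δλ in radians).
= 6371 × cos 68.3° × (6.2° × π/180) = 6371 × 0.3697 × 0.1082 ≈ 255 km.

255 km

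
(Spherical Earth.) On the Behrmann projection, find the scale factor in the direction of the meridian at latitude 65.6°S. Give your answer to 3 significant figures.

0.477

The Behrmann projection is cylindrical equal-area with φ₀ = 30°. A cylindrical equal-area projection with standard parallel φ₀ has meridian scale h = cos φ / cos φ₀ and parallel scale k = cos φ₀ / cos φ (so areas are preserved, h·k = 1).
h = cos 65.6° / cos 30° = 0.4131/0.8660 = 0.4770.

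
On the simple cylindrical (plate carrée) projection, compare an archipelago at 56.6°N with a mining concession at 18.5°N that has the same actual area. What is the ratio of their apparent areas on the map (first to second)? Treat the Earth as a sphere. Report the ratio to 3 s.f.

For the equirectangular projection with φ₀ = 0 (plate carrée), h = 1 along meridians and k = sec φ along parallels.
Areal scale at 56.6°: h·k = 1.000 × 1.817 = 1.817.
Areal scale at 18.5°: h·k = 1.000 × 1.054 = 1.054.
Ratio = 1.817/1.054 ≈ 1.72.

1.72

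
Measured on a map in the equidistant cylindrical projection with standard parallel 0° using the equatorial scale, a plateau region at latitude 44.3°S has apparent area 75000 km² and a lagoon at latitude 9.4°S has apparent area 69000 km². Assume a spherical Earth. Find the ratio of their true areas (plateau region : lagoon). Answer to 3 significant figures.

0.789

Plate carrée has h = 1 and k = sec φ, giving areal scale sec φ; true area = (apparent area) · cos φ.
True area of plateau region: 75000 × cos(44.3°) = 75000 × 0.7157 = 53680 km².
True area of lagoon: 69000 × cos(9.4°) = 69000 × 0.9866 = 68070 km².
Ratio = 53680 / 68070 ≈ 0.789.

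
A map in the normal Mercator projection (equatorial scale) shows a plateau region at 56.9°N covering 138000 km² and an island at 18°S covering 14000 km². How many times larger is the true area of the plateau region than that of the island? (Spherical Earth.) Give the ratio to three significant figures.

Mercator's areal exaggeration is sec²φ; hence true area = (apparent area) · cos²φ.
True area of plateau region: 138000 × cos²(56.9°) = 138000 × 0.2982 = 41160 km².
True area of island: 14000 × cos²(18°) = 14000 × 0.9045 = 12660 km².
Ratio = 41160 / 12660 ≈ 3.25.

3.25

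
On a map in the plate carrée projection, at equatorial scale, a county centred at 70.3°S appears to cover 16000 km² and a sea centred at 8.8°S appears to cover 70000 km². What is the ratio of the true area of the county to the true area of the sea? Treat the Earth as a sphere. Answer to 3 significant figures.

On the plate carrée, areal scale = h·k = 1 × sec φ, so true area = apparent × cos φ.
True area of county: 16000 × cos(70.3°) = 16000 × 0.3371 = 5394 km².
True area of sea: 70000 × cos(8.8°) = 70000 × 0.9882 = 69180 km².
Ratio = 5394 / 69180 ≈ 0.0780.

0.0780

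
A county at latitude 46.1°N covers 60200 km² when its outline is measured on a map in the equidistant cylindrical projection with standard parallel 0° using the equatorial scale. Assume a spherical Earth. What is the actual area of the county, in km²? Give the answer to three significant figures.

41700 km²

Plate carrée maps x = Rλ, y = Rφ. The meridian scale is h = 1 and the parallel scale is k = 1/cos φ = sec φ.
Areal scale = h·k = 1 × sec φ; at 46.1°, h = 1.000, k = 1.442, so h·k = 1.442.
True area = apparent / (areal scale) = 60200 / 1.442 ≈ 41700 km².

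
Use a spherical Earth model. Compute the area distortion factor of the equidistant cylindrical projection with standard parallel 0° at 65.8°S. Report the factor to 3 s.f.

2.44

For the equirectangular projection with φ₀ = 0 (plate carrée), h = 1 along meridians and k = sec φ along parallels.
Areal scale = h·k = 1 × sec φ; at 65.8°, h = 1.000, k = 2.439, so h·k = 2.439.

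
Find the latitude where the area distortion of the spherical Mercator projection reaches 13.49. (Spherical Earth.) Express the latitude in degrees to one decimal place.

74.2°

Mercator areal scale is sec²φ.
sec²φ = 13.49  ⇒  cos²φ = 0.07413  ⇒  cos φ = 0.2723.
φ = arccos(0.2723) ≈ 74.2°.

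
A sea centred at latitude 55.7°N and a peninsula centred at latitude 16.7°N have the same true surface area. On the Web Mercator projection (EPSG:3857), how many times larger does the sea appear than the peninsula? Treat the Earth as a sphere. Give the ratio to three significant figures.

2.89

On Mercator, area is exaggerated by sec²φ = 1/cos²φ.
At 55.7°: sec²(55.7°) = 1/0.5635² = 3.149.
At 16.7°: sec²(16.7°) = 1/0.9578² = 1.090.
Ratio = 3.149/1.090 = cos²(16.7°)/cos²(55.7°) ≈ 2.89.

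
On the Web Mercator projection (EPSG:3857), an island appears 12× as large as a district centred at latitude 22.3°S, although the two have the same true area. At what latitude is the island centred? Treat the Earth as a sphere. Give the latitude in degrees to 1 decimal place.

74.5°

On Mercator, (apparent₁)/(apparent₂) = sec²φ₁ / sec²φ₂ when true areas are equal.
cos²φ₂ / cos²φ₁ = 12  ⇒  cos φ₁ = cos 22.3° / √12 = 0.9252/3.464 = 0.2671.
φ₁ = arccos(0.2671) ≈ 74.5°.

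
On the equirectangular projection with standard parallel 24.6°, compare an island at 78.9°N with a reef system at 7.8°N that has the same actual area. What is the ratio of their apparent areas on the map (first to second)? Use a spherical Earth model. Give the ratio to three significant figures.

With standard parallel φ₀ = 24.6°, the equirectangular projection gives x = Rλ cos φ₀, y = Rφ, so h = 1 and k = cos 24.6° / cos φ.
Areal scale at 78.9°: h·k = 1.000 × 4.723 = 4.723.
Areal scale at 7.8°: h·k = 1.000 × 0.9177 = 0.9177.
Ratio = 4.723/0.9177 ≈ 5.15.

5.15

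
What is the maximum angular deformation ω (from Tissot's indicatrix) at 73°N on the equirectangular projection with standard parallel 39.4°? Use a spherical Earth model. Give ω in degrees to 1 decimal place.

53.6°

The equidistant cylindrical projection with φ₀ = 39.4° has h = 1 (meridians true) and k = cos φ₀ / cos φ along parallels.
At 73°: h = 1.000, k = 2.643; principal scales a = 2.643, b = 1.000.
sin(ω/2) = (a − b)/(a + b) = 1.643/3.643 = 0.4510, so ω = 2 arcsin(0.4510) ≈ 53.6°.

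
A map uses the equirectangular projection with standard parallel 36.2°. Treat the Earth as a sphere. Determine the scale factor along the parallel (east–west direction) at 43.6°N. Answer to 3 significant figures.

1.11

With standard parallel φ₀ = 36.2°, the equirectangular projection gives x = Rλ cos φ₀, y = Rφ, so h = 1 and k = cos 36.2° / cos φ.
k = cos 36.2° / cos 43.6° = 0.8070/0.7242 = 1.114.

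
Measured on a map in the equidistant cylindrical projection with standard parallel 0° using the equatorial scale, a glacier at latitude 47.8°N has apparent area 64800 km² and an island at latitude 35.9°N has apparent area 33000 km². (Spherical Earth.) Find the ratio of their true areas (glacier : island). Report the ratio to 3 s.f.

1.63

On the plate carrée, areal scale = h·k = 1 × sec φ, so true area = apparent × cos φ.
True area of glacier: 64800 × cos(47.8°) = 64800 × 0.6717 = 43530 km².
True area of island: 33000 × cos(35.9°) = 33000 × 0.8100 = 26730 km².
Ratio = 43530 / 26730 ≈ 1.63.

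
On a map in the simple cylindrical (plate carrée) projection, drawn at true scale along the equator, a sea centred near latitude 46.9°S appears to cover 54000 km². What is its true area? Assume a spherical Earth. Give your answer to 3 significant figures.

36900 km²

Plate carrée maps x = Rλ, y = Rφ. The meridian scale is h = 1 and the parallel scale is k = 1/cos φ = sec φ.
Areal scale = h·k = 1 × sec φ; at 46.9°, h = 1.000, k = 1.464, so h·k = 1.464.
True area = apparent / (areal scale) = 54000 / 1.464 ≈ 36900 km².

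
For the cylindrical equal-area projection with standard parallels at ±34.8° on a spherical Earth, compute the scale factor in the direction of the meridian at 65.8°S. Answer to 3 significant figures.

A cylindrical equal-area projection with standard parallel φ₀ has meridian scale h = cos φ / cos φ₀ and parallel scale k = cos φ₀ / cos φ (so areas are preserved, h·k = 1).
h = cos 65.8° / cos 34.8° = 0.4099/0.8211 = 0.4992.

0.499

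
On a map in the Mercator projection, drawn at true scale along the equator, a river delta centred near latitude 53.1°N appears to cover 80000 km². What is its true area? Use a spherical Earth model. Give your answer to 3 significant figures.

28800 km²

Mercator is conformal, so the point scale is isotropic: h = k = sec φ = 1/cos φ.
Areal scale = k² = sec²φ = 1/cos²(53.1°) = 1/0.6004² = 2.774.
True area = apparent / (areal scale) = 80000 / 2.774 ≈ 28800 km².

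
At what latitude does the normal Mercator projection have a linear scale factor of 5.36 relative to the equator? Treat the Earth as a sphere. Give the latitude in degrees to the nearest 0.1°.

Mercator scale is k = sec φ = 1/cos φ.
1/cos φ = 5.36  ⇒  cos φ = 0.1866  ⇒  φ = arccos(0.1866) ≈ 79.2°.

79.2°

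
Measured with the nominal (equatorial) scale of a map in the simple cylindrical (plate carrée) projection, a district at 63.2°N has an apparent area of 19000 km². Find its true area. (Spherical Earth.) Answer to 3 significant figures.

8570 km²

For the equirectangular projection with φ₀ = 0 (plate carrée), h = 1 along meridians and k = sec φ along parallels.
Areal scale = h·k = 1 × sec φ; at 63.2°, h = 1.000, k = 2.218, so h·k = 2.218.
True area = apparent / (areal scale) = 19000 / 2.218 ≈ 8570 km².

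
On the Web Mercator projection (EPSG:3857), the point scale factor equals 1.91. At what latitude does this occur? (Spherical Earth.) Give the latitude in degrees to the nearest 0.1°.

Mercator scale is k = sec φ = 1/cos φ.
1/cos φ = 1.91  ⇒  cos φ = 0.5236  ⇒  φ = arccos(0.5236) ≈ 58.4°.

58.4°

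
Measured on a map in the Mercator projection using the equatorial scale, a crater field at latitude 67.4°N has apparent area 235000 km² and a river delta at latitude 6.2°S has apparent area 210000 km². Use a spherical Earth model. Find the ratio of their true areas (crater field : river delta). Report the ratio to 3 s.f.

Mercator's areal exaggeration is sec²φ; hence true area = (apparent area) · cos²φ.
True area of crater field: 235000 × cos²(67.4°) = 235000 × 0.1477 = 34710 km².
True area of river delta: 210000 × cos²(6.2°) = 210000 × 0.9883 = 207600 km².
Ratio = 34710 / 207600 ≈ 0.167.

0.167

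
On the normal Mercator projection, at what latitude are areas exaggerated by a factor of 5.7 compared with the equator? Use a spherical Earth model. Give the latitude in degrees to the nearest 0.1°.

65.2°

Mercator areal scale is sec²φ.
sec²φ = 5.7  ⇒  cos²φ = 0.1754  ⇒  cos φ = 0.4189.
φ = arccos(0.4189) ≈ 65.2°.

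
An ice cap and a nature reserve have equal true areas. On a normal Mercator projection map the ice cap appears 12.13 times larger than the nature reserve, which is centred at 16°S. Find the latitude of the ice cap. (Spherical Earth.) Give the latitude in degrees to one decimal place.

74.0°

On Mercator, (apparent₁)/(apparent₂) = sec²φ₁ / sec²φ₂ when true areas are equal.
cos²φ₂ / cos²φ₁ = 12.13  ⇒  cos φ₁ = cos 16° / √12.13 = 0.9613/3.483 = 0.2760.
φ₁ = arccos(0.2760) ≈ 74.0°.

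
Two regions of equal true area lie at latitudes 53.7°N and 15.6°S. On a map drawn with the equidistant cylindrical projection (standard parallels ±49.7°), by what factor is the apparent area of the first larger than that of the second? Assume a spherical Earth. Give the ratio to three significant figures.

1.63

The equidistant cylindrical projection with φ₀ = 49.7° has h = 1 (meridians true) and k = cos φ₀ / cos φ along parallels.
Areal scale at 53.7°: h·k = 1.000 × 1.093 = 1.093.
Areal scale at 15.6°: h·k = 1.000 × 0.6715 = 0.6715.
Ratio = 1.093/0.6715 ≈ 1.63.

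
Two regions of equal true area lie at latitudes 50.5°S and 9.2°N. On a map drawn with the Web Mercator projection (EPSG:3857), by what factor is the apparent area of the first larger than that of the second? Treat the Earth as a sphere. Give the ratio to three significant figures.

2.41

Mercator areal scale is sec²φ.
At 50.5°: sec²(50.5°) = 1/0.6361² = 2.472.
At 9.2°: sec²(9.2°) = 1/0.9871² = 1.026.
Ratio = 2.472/1.026 = cos²(9.2°)/cos²(50.5°) ≈ 2.41.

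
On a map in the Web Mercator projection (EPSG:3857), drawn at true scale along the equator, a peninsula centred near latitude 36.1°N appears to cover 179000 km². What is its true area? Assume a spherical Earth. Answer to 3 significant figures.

117000 km²

Mercator is conformal, so the point scale is isotropic: h = k = sec φ = 1/cos φ.
Areal scale = k² = sec²φ = 1/cos²(36.1°) = 1/0.8080² = 1.532.
True area = apparent / (areal scale) = 179000 / 1.532 ≈ 117000 km².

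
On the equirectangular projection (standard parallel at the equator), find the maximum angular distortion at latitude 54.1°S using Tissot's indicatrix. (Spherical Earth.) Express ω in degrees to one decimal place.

Plate carrée maps x = Rλ, y = Rφ. The meridian scale is h = 1 and the parallel scale is k = 1/cos φ = sec φ.
At 54.1°: h = 1.000, k = 1.705; principal scales a = 1.705, b = 1.000.
sin(ω/2) = (a − b)/(a + b) = 0.7054/2.705 = 0.2607, so ω = 2 arcsin(0.2607) ≈ 30.2°.

30.2°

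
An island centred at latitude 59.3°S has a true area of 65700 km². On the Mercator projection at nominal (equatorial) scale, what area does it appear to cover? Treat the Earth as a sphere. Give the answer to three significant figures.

252000 km²

Mercator is conformal, so the point scale is isotropic: h = k = sec φ = 1/cos φ.
Areal scale = k² = sec²φ = 1/cos²(59.3°) = 1/0.5105² = 3.837.
Apparent area = 65700 × 3.837 ≈ 252000 km².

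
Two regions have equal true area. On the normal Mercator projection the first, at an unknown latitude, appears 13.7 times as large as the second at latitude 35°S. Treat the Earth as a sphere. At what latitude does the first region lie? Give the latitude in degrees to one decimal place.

For equal true areas on Mercator, apparent areas scale as sec²φ, so the ratio is cos²φ₂ / cos²φ₁.
cos²φ₂ / cos²φ₁ = 13.7  ⇒  cos φ₁ = cos 35° / √13.7 = 0.8192/3.701 = 0.2213.
φ₁ = arccos(0.2213) ≈ 77.2°.

77.2°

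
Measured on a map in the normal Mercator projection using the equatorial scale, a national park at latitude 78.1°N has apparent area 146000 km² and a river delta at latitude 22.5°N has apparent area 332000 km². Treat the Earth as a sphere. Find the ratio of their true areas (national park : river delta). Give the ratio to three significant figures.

Mercator's areal exaggeration is sec²φ; hence true area = (apparent area) · cos²φ.
True area of national park: 146000 × cos²(78.1°) = 146000 × 0.04252 = 6208 km².
True area of river delta: 332000 × cos²(22.5°) = 332000 × 0.8536 = 283400 km².
Ratio = 6208 / 283400 ≈ 0.0219.

0.0219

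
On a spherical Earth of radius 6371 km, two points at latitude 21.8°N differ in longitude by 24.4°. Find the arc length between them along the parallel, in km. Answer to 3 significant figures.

Arc length along a parallel = R cos φ · Δλ (with Δλ in radians).
= 6371 × cos 21.8° × (24.4° × π/180) = 6371 × 0.9285 × 0.4259 ≈ 2520 km.

2520 km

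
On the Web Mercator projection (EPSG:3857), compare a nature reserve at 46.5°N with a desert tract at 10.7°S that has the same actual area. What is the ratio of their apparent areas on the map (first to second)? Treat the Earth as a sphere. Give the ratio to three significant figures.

2.04

On Mercator, area is exaggerated by sec²φ = 1/cos²φ.
At 46.5°: sec²(46.5°) = 1/0.6884² = 2.110.
At 10.7°: sec²(10.7°) = 1/0.9826² = 1.036.
Ratio = 2.110/1.036 = cos²(10.7°)/cos²(46.5°) ≈ 2.04.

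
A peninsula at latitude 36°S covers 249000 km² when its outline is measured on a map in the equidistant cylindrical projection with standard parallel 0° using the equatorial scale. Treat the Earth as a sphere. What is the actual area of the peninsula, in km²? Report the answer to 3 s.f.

201000 km²

Plate carrée maps x = Rλ, y = Rφ. The meridian scale is h = 1 and the parallel scale is k = 1/cos φ = sec φ.
Areal scale = h·k = 1 × sec φ; at 36°, h = 1.000, k = 1.236, so h·k = 1.236.
True area = apparent / (areal scale) = 249000 / 1.236 ≈ 201000 km².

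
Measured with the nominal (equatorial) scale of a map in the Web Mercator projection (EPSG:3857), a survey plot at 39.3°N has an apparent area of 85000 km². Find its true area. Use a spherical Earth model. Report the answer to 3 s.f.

Mercator is conformal, so the point scale is isotropic: h = k = sec φ = 1/cos φ.
Areal scale = k² = sec²φ = 1/cos²(39.3°) = 1/0.7738² = 1.670.
True area = apparent / (areal scale) = 85000 / 1.670 ≈ 50900 km².

50900 km²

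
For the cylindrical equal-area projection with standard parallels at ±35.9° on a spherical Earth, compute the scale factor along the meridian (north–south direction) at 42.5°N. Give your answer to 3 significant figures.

Cylindrical equal-area (φ₀ = 35.9°): h = cos φ / cos 35.9° along meridians, k = cos 35.9° / cos φ along parallels; h·k = 1.
h = cos 42.5° / cos 35.9° = 0.7373/0.8100 = 0.9102.

0.910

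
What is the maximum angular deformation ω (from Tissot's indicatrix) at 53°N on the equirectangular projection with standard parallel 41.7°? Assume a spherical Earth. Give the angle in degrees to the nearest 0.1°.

12.3°

The equidistant cylindrical projection with φ₀ = 41.7° has h = 1 (meridians true) and k = cos φ₀ / cos φ along parallels.
At 53°: h = 1.000, k = 1.241; principal scales a = 1.241, b = 1.000.
sin(ω/2) = (a − b)/(a + b) = 0.2406/2.241 = 0.1074, so ω = 2 arcsin(0.1074) ≈ 12.3°.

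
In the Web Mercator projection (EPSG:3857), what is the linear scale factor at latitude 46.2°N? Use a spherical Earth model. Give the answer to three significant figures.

1.44

Mercator is conformal, so the point scale is isotropic: h = k = sec φ = 1/cos φ.
k = 1/cos 46.2° = 1/0.6921 = 1.445.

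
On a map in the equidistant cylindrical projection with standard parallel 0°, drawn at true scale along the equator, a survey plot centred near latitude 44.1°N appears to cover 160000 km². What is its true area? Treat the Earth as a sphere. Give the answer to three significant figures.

In the plate carrée (x = Rλ, y = Rφ), meridians are true-scale (h = 1) and parallels are stretched by k = sec φ.
Areal scale = h·k = 1 × sec φ; at 44.1°, h = 1.000, k = 1.393, so h·k = 1.393.
True area = apparent / (areal scale) = 160000 / 1.393 ≈ 115000 km².

115000 km²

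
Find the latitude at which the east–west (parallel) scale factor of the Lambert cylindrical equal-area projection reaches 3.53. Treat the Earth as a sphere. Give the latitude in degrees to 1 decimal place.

The Lambert cylindrical equal-area projection is the cylindrical equal-area projection with its standard parallel at the equator (φ₀ = 0). For cylindrical equal-area with standard parallel φ₀, h = cos φ / cos φ₀ and k = cos φ₀ / cos φ, so h·k = 1.
k = cos φ₀ / cos φ = 3.53  ⇒  cos φ = cos 0° / 3.53 = 0.2833.
φ = arccos(0.2833) ≈ 73.5°.

73.5°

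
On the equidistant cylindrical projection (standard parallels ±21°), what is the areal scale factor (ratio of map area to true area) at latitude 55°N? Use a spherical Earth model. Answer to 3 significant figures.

The equidistant cylindrical projection with φ₀ = 21° has h = 1 (meridians true) and k = cos φ₀ / cos φ along parallels.
Areal scale = h·k = 1 × cos φ₀ / cos φ; at 55°, h = 1.000, k = 1.628, so h·k = 1.628.

1.63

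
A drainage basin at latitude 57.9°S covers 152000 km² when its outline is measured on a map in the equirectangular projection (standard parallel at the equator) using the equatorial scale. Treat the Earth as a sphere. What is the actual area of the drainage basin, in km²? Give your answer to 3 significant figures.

For the equirectangular projection with φ₀ = 0 (plate carrée), h = 1 along meridians and k = sec φ along parallels.
Areal scale = h·k = 1 × sec φ; at 57.9°, h = 1.000, k = 1.882, so h·k = 1.882.
True area = apparent / (areal scale) = 152000 / 1.882 ≈ 80800 km².

80800 km²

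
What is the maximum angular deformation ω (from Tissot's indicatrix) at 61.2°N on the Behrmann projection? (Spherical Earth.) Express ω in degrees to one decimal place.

Behrmann is a cylindrical equal-area projection with standard parallels at ±30°. A cylindrical equal-area projection with standard parallel φ₀ has meridian scale h = cos φ / cos φ₀ and parallel scale k = cos φ₀ / cos φ (so areas are preserved, h·k = 1).
At 61.2°: h = 0.5563, k = 1.798; principal scales a = 1.798, b = 0.5563.
sin(ω/2) = (a − b)/(a + b) = 1.241/2.354 = 0.5274, so ω = 2 arcsin(0.5274) ≈ 63.7°.

63.7°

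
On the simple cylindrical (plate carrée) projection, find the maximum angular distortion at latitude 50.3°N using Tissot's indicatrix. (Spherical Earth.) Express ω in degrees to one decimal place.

For the equirectangular projection with φ₀ = 0 (plate carrée), h = 1 along meridians and k = sec φ along parallels.
At 50.3°: h = 1.000, k = 1.566; principal scales a = 1.566, b = 1.000.
sin(ω/2) = (a − b)/(a + b) = 0.5655/2.566 = 0.2204, so ω = 2 arcsin(0.2204) ≈ 25.5°.

25.5°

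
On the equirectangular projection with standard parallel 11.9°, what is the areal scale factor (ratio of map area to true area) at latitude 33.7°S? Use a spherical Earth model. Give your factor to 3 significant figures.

The equidistant cylindrical projection with φ₀ = 11.9° has h = 1 (meridians true) and k = cos φ₀ / cos φ along parallels.
Areal scale = h·k = 1 × cos φ₀ / cos φ; at 33.7°, h = 1.000, k = 1.176, so h·k = 1.176.

1.18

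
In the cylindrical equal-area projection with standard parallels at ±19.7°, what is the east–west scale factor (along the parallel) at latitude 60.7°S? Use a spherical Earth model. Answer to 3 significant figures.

A cylindrical equal-area projection with standard parallel φ₀ has meridian scale h = cos φ / cos φ₀ and parallel scale k = cos φ₀ / cos φ (so areas are preserved, h·k = 1).
k = cos 19.7° / cos 60.7° = 0.9415/0.4894 = 1.924.

1.92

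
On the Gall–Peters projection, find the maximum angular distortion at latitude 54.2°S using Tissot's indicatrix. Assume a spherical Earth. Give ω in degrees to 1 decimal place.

Gall–Peters is a cylindrical equal-area projection with standard parallels at ±45°. Cylindrical equal-area (φ₀ = 45°): h = cos φ / cos 45° along meridians, k = cos 45° / cos φ along parallels; h·k = 1.
At 54.2°: h = 0.8273, k = 1.209; principal scales a = 1.209, b = 0.8273.
sin(ω/2) = (a − b)/(a + b) = 0.3816/2.036 = 0.1874, so ω = 2 arcsin(0.1874) ≈ 21.6°.

21.6°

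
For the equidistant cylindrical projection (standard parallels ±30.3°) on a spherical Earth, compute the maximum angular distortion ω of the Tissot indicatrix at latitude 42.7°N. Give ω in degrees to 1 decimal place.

9.2°

With standard parallel φ₀ = 30.3°, the equirectangular projection gives x = Rλ cos φ₀, y = Rφ, so h = 1 and k = cos 30.3° / cos φ.
At 42.7°: h = 1.000, k = 1.175; principal scales a = 1.175, b = 1.000.
sin(ω/2) = (a − b)/(a + b) = 0.1748/2.175 = 0.08039, so ω = 2 arcsin(0.08039) ≈ 9.2°.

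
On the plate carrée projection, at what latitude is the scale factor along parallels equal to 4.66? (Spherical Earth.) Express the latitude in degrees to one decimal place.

77.6°

Plate carrée: h = 1, k = sec φ along parallels.
sec φ = 4.66  ⇒  cos φ = 0.2146  ⇒  φ ≈ 77.6°.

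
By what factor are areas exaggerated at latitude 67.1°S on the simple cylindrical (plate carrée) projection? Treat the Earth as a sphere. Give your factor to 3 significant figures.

2.57

For the equirectangular projection with φ₀ = 0 (plate carrée), h = 1 along meridians and k = sec φ along parallels.
Areal scale = h·k = 1 × sec φ; at 67.1°, h = 1.000, k = 2.570, so h·k = 2.570.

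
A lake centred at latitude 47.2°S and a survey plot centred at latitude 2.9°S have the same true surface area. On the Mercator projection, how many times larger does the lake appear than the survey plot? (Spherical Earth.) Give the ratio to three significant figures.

Mercator areal scale is sec²φ.
At 47.2°: sec²(47.2°) = 1/0.6794² = 2.166.
At 2.9°: sec²(2.9°) = 1/0.9987² = 1.003.
Ratio = 2.166/1.003 = cos²(2.9°)/cos²(47.2°) ≈ 2.16.

2.16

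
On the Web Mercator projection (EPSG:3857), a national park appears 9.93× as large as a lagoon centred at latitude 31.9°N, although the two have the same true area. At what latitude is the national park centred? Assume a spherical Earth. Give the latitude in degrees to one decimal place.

Mercator areal scale is sec²φ, so apparent-area ratio = sec²φ₁ / sec²φ₂ = cos²φ₂ / cos²φ₁.
cos²φ₂ / cos²φ₁ = 9.93  ⇒  cos φ₁ = cos 31.9° / √9.93 = 0.8490/3.151 = 0.2694.
φ₁ = arccos(0.2694) ≈ 74.4°.

74.4°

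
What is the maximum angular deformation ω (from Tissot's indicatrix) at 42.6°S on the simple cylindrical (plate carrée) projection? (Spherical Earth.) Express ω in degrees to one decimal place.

17.5°

In the plate carrée (x = Rλ, y = Rφ), meridians are true-scale (h = 1) and parallels are stretched by k = sec φ.
At 42.6°: h = 1.000, k = 1.359; principal scales a = 1.359, b = 1.000.
sin(ω/2) = (a − b)/(a + b) = 0.3585/2.359 = 0.1520, so ω = 2 arcsin(0.1520) ≈ 17.5°.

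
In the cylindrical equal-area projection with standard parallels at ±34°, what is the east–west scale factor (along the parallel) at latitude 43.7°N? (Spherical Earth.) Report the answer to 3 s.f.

For cylindrical equal-area with standard parallel φ₀, h = cos φ / cos φ₀ and k = cos φ₀ / cos φ, so h·k = 1.
k = cos 34° / cos 43.7° = 0.8290/0.7230 = 1.147.

1.15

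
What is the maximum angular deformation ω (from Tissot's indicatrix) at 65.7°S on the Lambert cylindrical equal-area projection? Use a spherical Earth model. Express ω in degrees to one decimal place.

90.5°

The Lambert cylindrical equal-area projection is the cylindrical equal-area projection with its standard parallel at the equator (φ₀ = 0). A cylindrical equal-area projection with standard parallel φ₀ has meridian scale h = cos φ / cos φ₀ and parallel scale k = cos φ₀ / cos φ (so areas are preserved, h·k = 1).
At 65.7°: h = 0.4115, k = 2.430; principal scales a = 2.430, b = 0.4115.
sin(ω/2) = (a − b)/(a + b) = 2.019/2.842 = 0.7104, so ω = 2 arcsin(0.7104) ≈ 90.5°.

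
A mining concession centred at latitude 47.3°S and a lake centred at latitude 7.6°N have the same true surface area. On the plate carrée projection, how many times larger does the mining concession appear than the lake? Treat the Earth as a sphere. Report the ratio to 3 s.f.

For the equirectangular projection with φ₀ = 0 (plate carrée), h = 1 along meridians and k = sec φ along parallels.
Areal scale at 47.3°: h·k = 1.000 × 1.475 = 1.475.
Areal scale at 7.6°: h·k = 1.000 × 1.009 = 1.009.
Ratio = 1.475/1.009 ≈ 1.46.

1.46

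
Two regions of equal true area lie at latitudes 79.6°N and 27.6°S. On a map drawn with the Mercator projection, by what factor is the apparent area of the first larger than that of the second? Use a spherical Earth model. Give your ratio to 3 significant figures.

Mercator is conformal with k = sec φ, so areal scale = k² = sec²φ.
At 79.6°: sec²(79.6°) = 1/0.1805² = 30.69.
At 27.6°: sec²(27.6°) = 1/0.8862² = 1.273.
Ratio = 30.69/1.273 = cos²(27.6°)/cos²(79.6°) ≈ 24.1.

24.1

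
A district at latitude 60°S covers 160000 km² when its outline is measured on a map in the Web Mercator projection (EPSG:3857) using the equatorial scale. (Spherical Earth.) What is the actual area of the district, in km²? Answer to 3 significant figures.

Mercator is conformal, so the point scale is isotropic: h = k = sec φ = 1/cos φ.
Areal scale = k² = sec²φ = 1/cos²(60°) = 1/0.5000² = 4.000.
True area = apparent / (areal scale) = 160000 / 4.000 ≈ 40000 km².

40000 km²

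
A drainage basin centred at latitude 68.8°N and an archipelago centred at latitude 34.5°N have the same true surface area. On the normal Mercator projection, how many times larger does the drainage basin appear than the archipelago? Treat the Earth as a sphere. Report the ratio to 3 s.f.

5.19

On Mercator, area is exaggerated by sec²φ = 1/cos²φ.
At 68.8°: sec²(68.8°) = 1/0.3616² = 7.647.
At 34.5°: sec²(34.5°) = 1/0.8241² = 1.472.
Ratio = 7.647/1.472 = cos²(34.5°)/cos²(68.8°) ≈ 5.19.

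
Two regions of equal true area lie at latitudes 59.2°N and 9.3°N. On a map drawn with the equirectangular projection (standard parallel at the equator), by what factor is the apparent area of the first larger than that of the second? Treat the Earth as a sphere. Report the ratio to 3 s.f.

1.93

For the equirectangular projection with φ₀ = 0 (plate carrée), h = 1 along meridians and k = sec φ along parallels.
Areal scale at 59.2°: h·k = 1.000 × 1.953 = 1.953.
Areal scale at 9.3°: h·k = 1.000 × 1.013 = 1.013.
Ratio = 1.953/1.013 ≈ 1.93.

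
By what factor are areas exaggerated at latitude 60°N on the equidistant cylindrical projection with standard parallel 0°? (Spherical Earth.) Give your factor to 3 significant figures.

2.00

For the equirectangular projection with φ₀ = 0 (plate carrée), h = 1 along meridians and k = sec φ along parallels.
Areal scale = h·k = 1 × sec φ; at 60°, h = 1.000, k = 2.000, so h·k = 2.000.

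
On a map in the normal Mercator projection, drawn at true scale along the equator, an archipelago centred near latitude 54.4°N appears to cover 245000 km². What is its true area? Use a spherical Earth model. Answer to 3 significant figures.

For Mercator, h = k = sec φ (a conformal cylindrical projection has a single point scale, 1/cos φ).
Areal scale = k² = sec²φ = 1/cos²(54.4°) = 1/0.5821² = 2.951.
True area = apparent / (areal scale) = 245000 / 2.951 ≈ 83000 km².

83000 km²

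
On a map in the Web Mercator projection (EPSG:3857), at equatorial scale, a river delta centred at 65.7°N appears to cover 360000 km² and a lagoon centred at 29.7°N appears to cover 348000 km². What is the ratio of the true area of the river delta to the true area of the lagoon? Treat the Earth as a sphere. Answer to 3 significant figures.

0.232

Since Mercator area scale is 1/cos²φ, the true area equals the apparent area multiplied by cos²φ.
True area of river delta: 360000 × cos²(65.7°) = 360000 × 0.1693 = 60960 km².
True area of lagoon: 348000 × cos²(29.7°) = 348000 × 0.7545 = 262600 km².
Ratio = 60960 / 262600 ≈ 0.232.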